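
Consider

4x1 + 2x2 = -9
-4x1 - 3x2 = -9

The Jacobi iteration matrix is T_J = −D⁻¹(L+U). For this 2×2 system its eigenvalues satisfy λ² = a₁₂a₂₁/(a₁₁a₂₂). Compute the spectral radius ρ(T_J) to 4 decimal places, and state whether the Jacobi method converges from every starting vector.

a₁₂a₂₁/(a₁₁a₂₂) = (2)·(-4) / ((4)·(-3)) = 0.666667
ρ = √|0.666667| = √0.666667 = 0.8165
ρ < 1, so Jacobi converges

0.8165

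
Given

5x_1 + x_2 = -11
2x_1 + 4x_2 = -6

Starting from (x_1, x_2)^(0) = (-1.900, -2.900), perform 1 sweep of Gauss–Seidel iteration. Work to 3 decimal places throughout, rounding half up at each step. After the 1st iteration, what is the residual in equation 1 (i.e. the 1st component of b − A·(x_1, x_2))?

Iteration 1:
  x_1 = (-11 - (1)·-2.900) / (5) = -1.620
  x_2 = (-6 - (2)·-1.620) / (4) = -0.690
Residual b − A·x = (-2.210, 0.000)

-2.210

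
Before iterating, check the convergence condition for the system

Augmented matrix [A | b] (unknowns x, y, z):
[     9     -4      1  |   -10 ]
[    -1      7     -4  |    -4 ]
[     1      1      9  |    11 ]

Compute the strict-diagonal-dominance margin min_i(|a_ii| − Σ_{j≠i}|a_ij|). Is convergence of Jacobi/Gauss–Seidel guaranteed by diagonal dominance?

2

row 1: |9| − (4+1) = 4
row 2: |7| − (1+4) = 2
row 3: |9| − (1+1) = 7
minimum over rows = 2 → strictly diagonally dominant (convergence guaranteed)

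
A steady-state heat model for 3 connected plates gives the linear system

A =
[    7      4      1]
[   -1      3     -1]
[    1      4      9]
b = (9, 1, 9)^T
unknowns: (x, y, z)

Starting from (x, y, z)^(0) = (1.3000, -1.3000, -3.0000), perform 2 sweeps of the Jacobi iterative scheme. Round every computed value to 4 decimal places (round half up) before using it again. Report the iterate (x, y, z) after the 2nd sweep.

(1.2143, 1.6301, 0.8307)

Iteration 1:
  x = (9 - (4)·-1.3000 - (1)·-3.0000) / (7) = 2.4571
  y = (1 - (-1)·1.3000 - (-1)·-3.0000) / (3) = -0.2333
  z = (9 - (1)·1.3000 - (4)·-1.3000) / (9) = 1.4333
Iteration 2:
  x = (9 - (4)·-0.2333 - (1)·1.4333) / (7) = 1.2143
  y = (1 - (-1)·2.4571 - (-1)·1.4333) / (3) = 1.6301
  z = (9 - (1)·2.4571 - (4)·-0.2333) / (9) = 0.8307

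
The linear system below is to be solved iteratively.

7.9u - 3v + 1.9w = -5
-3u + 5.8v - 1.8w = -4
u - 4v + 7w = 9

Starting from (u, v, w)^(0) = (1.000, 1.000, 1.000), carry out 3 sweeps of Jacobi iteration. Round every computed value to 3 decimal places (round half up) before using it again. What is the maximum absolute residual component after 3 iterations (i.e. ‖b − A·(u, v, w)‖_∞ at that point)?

Iteration 1:
  u = (-5 - (-3)·1.000 - (1.9)·1.000) / (7.9) = -0.494
  v = (-4 - (-3)·1.000 - (-1.8)·1.000) / (5.8) = 0.138
  w = (9 - (1)·1.000 - (-4)·1.000) / (7) = 1.714
Iteration 2:
  u = (-5 - (-3)·0.138 - (1.9)·1.714) / (7.9) = -0.993
  v = (-4 - (-3)·-0.494 - (-1.8)·1.714) / (5.8) = -0.413
  w = (9 - (1)·-0.494 - (-4)·0.138) / (7) = 1.435
Iteration 3:
  u = (-5 - (-3)·-0.413 - (1.9)·1.435) / (7.9) = -1.135
  v = (-4 - (-3)·-0.993 - (-1.8)·1.435) / (5.8) = -0.758
  w = (9 - (1)·-0.993 - (-4)·-0.413) / (7) = 1.192
Residual b − A·x = (-0.572, -0.863, -1.241); ∞-norm = 1.241

1.241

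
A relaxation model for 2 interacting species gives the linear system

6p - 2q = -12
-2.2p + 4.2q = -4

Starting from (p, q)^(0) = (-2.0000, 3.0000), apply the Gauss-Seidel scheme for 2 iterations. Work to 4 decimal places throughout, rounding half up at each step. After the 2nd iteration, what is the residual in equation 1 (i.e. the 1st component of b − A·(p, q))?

-1.5630

Iteration 1:
  p = (-12 - (-2)·3.0000) / (6) = -1.0000
  q = (-4 - (-2.2)·-1.0000) / (4.2) = -1.4762
Iteration 2:
  p = (-12 - (-2)·-1.4762) / (6) = -2.4921
  q = (-4 - (-2.2)·-2.4921) / (4.2) = -2.2578
Residual b − A·x = (-1.5630, 0.0001)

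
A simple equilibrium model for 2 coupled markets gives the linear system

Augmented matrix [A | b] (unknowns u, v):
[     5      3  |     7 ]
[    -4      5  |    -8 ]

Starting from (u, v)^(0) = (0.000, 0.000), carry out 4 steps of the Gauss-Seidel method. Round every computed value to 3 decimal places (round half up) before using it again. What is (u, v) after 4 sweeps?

(1.616, -0.307)

Iteration 1:
  u = (7 - (3)·0.000) / (5) = 1.400
  v = (-8 - (-4)·1.400) / (5) = -0.480
Iteration 2:
  u = (7 - (3)·-0.480) / (5) = 1.688
  v = (-8 - (-4)·1.688) / (5) = -0.250
Iteration 3:
  u = (7 - (3)·-0.250) / (5) = 1.550
  v = (-8 - (-4)·1.550) / (5) = -0.360
Iteration 4:
  u = (7 - (3)·-0.360) / (5) = 1.616
  v = (-8 - (-4)·1.616) / (5) = -0.307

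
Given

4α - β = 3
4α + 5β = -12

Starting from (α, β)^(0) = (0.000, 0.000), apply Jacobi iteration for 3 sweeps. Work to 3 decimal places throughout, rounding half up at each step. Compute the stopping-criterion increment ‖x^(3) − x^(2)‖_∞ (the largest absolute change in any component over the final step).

Iteration 1:
  α = (3 - (-1)·0.000) / (4) = 0.750
  β = (-12 - (4)·0.000) / (5) = -2.400
Iteration 2:
  α = (3 - (-1)·-2.400) / (4) = 0.150
  β = (-12 - (4)·0.750) / (5) = -3.000
Iteration 3:
  α = (3 - (-1)·-3.000) / (4) = 0.000
  β = (-12 - (4)·0.150) / (5) = -2.520
Change: (-0.150, 0.480) → max |·| = 0.480

0.480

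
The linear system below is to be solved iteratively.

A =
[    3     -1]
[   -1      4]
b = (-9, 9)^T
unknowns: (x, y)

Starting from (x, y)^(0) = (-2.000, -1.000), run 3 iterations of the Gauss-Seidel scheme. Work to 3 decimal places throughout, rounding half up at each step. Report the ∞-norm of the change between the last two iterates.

Iteration 1:
  x = (-9 - (-1)·-1.000) / (3) = -3.333
  y = (9 - (-1)·-3.333) / (4) = 1.417
Iteration 2:
  x = (-9 - (-1)·1.417) / (3) = -2.528
  y = (9 - (-1)·-2.528) / (4) = 1.618
Iteration 3:
  x = (-9 - (-1)·1.618) / (3) = -2.461
  y = (9 - (-1)·-2.461) / (4) = 1.635
Change: (0.067, 0.017) → max |·| = 0.067

0.067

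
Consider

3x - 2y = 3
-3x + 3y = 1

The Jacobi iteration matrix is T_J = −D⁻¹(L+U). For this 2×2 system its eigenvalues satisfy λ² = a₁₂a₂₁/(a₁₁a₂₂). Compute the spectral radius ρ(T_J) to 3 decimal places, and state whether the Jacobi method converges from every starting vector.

0.816

a₁₂a₂₁/(a₁₁a₂₂) = (-2)·(-3) / ((3)·(3)) = 0.666667
ρ = √|0.666667| = √0.666667 = 0.816
ρ < 1, so Jacobi converges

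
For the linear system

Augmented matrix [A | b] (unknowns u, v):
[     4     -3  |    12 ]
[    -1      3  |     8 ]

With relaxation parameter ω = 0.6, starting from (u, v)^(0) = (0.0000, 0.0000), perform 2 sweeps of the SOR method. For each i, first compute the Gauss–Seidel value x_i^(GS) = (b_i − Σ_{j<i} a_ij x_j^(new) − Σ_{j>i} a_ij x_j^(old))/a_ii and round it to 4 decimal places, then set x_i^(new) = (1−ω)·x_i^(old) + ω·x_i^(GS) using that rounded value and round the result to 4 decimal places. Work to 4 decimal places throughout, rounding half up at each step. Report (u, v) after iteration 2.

(3.4020, 3.0644)

Iteration 1:
  u: GS value = (12 - (-3)·0.0000) / (4) = 3.0000;  u ← (1−ω)·0.0000 + ω·3.0000 = 1.8000
  v: GS value = (8 - (-1)·1.8000) / (3) = 3.2667;  v ← (1−ω)·0.0000 + ω·3.2667 = 1.9600
Iteration 2:
  u: GS value = (12 - (-3)·1.9600) / (4) = 4.4700;  u ← (1−ω)·1.8000 + ω·4.4700 = 3.4020
  v: GS value = (8 - (-1)·3.4020) / (3) = 3.8007;  v ← (1−ω)·1.9600 + ω·3.8007 = 3.0644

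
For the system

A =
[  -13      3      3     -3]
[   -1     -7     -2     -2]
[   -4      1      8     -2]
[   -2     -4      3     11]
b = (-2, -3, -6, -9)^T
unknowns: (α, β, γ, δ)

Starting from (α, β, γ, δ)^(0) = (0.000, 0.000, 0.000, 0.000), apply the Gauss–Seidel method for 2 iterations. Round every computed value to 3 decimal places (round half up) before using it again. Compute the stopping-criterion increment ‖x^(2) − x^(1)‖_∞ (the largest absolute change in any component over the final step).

0.329

Iteration 1:
  α = (-2 - (3)·0.000 - (3)·0.000 - (-3)·0.000) / (-13) = 0.154
  β = (-3 - (-1)·0.154 - (-2)·0.000 - (-2)·0.000) / (-7) = 0.407
  γ = (-6 - (-4)·0.154 - (1)·0.407 - (-2)·0.000) / (8) = -0.724
  δ = (-9 - (-2)·0.154 - (-4)·0.407 - (3)·-0.724) / (11) = -0.445
Iteration 2:
  α = (-2 - (3)·0.407 - (3)·-0.724 - (-3)·-0.445) / (-13) = 0.183
  β = (-3 - (-1)·0.183 - (-2)·-0.724 - (-2)·-0.445) / (-7) = 0.736
  γ = (-6 - (-4)·0.183 - (1)·0.736 - (-2)·-0.445) / (8) = -0.862
  δ = (-9 - (-2)·0.183 - (-4)·0.736 - (3)·-0.862) / (11) = -0.282
Change: (0.029, 0.329, -0.138, 0.163) → max |·| = 0.329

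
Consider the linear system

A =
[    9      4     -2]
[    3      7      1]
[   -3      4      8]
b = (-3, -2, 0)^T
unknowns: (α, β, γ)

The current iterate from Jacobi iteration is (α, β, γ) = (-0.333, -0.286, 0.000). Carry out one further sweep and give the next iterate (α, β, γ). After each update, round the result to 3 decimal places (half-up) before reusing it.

One sweep:
  α = (-3 - (4)·-0.286 - (-2)·0.000) / (9) = -0.206
  β = (-2 - (3)·-0.333 - (1)·0.000) / (7) = -0.143
  γ = (0 - (-3)·-0.333 - (4)·-0.286) / (8) = 0.018

(-0.206, -0.143, 0.018)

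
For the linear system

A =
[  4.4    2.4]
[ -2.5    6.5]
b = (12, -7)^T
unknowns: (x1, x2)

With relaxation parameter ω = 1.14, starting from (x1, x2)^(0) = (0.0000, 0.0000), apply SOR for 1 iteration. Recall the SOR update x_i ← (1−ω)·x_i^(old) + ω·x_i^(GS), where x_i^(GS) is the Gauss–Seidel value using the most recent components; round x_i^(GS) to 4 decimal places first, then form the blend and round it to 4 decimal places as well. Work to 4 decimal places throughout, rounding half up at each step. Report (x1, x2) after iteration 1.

Iteration 1:
  x1: GS value = (12 - (2.4)·0.0000) / (4.4) = 2.7273;  x1 ← (1−ω)·0.0000 + ω·2.7273 = 3.1091
  x2: GS value = (-7 - (-2.5)·3.1091) / (6.5) = 0.1189;  x2 ← (1−ω)·0.0000 + ω·0.1189 = 0.1355

(3.1091, 0.1355)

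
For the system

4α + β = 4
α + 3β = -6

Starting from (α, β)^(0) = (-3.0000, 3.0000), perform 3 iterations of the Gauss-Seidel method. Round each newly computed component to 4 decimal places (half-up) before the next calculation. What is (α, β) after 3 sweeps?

Iteration 1:
  α = (4 - (1)·3.0000) / (4) = 0.2500
  β = (-6 - (1)·0.2500) / (3) = -2.0833
Iteration 2:
  α = (4 - (1)·-2.0833) / (4) = 1.5208
  β = (-6 - (1)·1.5208) / (3) = -2.5069
Iteration 3:
  α = (4 - (1)·-2.5069) / (4) = 1.6267
  β = (-6 - (1)·1.6267) / (3) = -2.5422

(1.6267, -2.5422)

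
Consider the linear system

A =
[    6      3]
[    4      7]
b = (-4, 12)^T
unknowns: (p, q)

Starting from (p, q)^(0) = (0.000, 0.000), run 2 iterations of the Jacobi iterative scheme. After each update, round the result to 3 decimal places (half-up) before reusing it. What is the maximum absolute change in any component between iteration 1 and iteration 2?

0.857

Iteration 1:
  p = (-4 - (3)·0.000) / (6) = -0.667
  q = (12 - (4)·0.000) / (7) = 1.714
Iteration 2:
  p = (-4 - (3)·1.714) / (6) = -1.524
  q = (12 - (4)·-0.667) / (7) = 2.095
Change: (-0.857, 0.381) → max |·| = 0.857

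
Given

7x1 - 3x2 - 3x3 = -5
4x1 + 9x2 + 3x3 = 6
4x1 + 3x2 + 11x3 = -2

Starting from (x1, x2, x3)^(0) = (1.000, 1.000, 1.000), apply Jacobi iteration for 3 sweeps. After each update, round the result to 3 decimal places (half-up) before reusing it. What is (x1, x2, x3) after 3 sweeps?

(-0.426, 1.229, -0.016)

Iteration 1:
  x1 = (-5 - (-3)·1.000 - (-3)·1.000) / (7) = 0.143
  x2 = (6 - (4)·1.000 - (3)·1.000) / (9) = -0.111
  x3 = (-2 - (4)·1.000 - (3)·1.000) / (11) = -0.818
Iteration 2:
  x1 = (-5 - (-3)·-0.111 - (-3)·-0.818) / (7) = -1.112
  x2 = (6 - (4)·0.143 - (3)·-0.818) / (9) = 0.876
  x3 = (-2 - (4)·0.143 - (3)·-0.111) / (11) = -0.204
Iteration 3:
  x1 = (-5 - (-3)·0.876 - (-3)·-0.204) / (7) = -0.426
  x2 = (6 - (4)·-1.112 - (3)·-0.204) / (9) = 1.229
  x3 = (-2 - (4)·-1.112 - (3)·0.876) / (11) = -0.016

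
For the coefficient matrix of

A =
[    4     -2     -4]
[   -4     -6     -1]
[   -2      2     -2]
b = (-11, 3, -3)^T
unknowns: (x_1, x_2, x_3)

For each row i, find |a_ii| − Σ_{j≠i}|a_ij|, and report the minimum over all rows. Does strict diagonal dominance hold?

row 1: |4| − (2+4) = -2
row 2: |-6| − (4+1) = 1
row 3: |-2| − (2+2) = -2
minimum over rows = -2 → not strictly diagonally dominant

-2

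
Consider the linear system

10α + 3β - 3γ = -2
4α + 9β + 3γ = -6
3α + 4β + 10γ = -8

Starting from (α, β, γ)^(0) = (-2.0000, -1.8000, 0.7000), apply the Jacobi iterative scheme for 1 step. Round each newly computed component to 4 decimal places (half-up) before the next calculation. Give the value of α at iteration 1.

Iteration 1:
  α = (-2 - (3)·-1.8000 - (-3)·0.7000) / (10) = 0.5500
  β = (-6 - (4)·-2.0000 - (3)·0.7000) / (9) = -0.0111
  γ = (-8 - (3)·-2.0000 - (4)·-1.8000) / (10) = 0.5200

0.5500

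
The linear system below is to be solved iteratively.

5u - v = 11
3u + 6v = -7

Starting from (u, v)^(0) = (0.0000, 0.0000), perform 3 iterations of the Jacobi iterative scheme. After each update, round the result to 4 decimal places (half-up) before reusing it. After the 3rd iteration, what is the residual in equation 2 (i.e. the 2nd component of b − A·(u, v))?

Iteration 1:
  u = (11 - (-1)·0.0000) / (5) = 2.2000
  v = (-7 - (3)·0.0000) / (6) = -1.1667
Iteration 2:
  u = (11 - (-1)·-1.1667) / (5) = 1.9667
  v = (-7 - (3)·2.2000) / (6) = -2.2667
Iteration 3:
  u = (11 - (-1)·-2.2667) / (5) = 1.7467
  v = (-7 - (3)·1.9667) / (6) = -2.1500
Residual b − A·x = (0.1165, 0.6599)

0.6599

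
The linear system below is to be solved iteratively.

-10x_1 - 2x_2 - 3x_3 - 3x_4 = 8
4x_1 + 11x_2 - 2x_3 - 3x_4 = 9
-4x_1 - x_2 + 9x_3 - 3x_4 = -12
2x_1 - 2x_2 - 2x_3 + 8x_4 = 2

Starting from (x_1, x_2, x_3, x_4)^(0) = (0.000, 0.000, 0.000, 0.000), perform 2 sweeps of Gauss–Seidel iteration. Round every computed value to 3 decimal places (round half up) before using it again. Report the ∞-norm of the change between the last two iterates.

Iteration 1:
  x_1 = (8 - (-2)·0.000 - (-3)·0.000 - (-3)·0.000) / (-10) = -0.800
  x_2 = (9 - (4)·-0.800 - (-2)·0.000 - (-3)·0.000) / (11) = 1.109
  x_3 = (-12 - (-4)·-0.800 - (-1)·1.109 - (-3)·0.000) / (9) = -1.566
  x_4 = (2 - (2)·-0.800 - (-2)·1.109 - (-2)·-1.566) / (8) = 0.336
Iteration 2:
  x_1 = (8 - (-2)·1.109 - (-3)·-1.566 - (-3)·0.336) / (-10) = -0.653
  x_2 = (9 - (4)·-0.653 - (-2)·-1.566 - (-3)·0.336) / (11) = 0.863
  x_3 = (-12 - (-4)·-0.653 - (-1)·0.863 - (-3)·0.336) / (9) = -1.416
  x_4 = (2 - (2)·-0.653 - (-2)·0.863 - (-2)·-1.416) / (8) = 0.275
Change: (0.147, -0.246, 0.150, -0.061) → max |·| = 0.246

0.246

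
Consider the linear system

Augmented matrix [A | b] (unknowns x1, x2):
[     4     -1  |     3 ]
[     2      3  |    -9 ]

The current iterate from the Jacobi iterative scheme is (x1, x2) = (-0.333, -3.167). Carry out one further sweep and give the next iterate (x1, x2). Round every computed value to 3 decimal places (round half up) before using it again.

One sweep:
  x1 = (3 - (-1)·-3.167) / (4) = -0.042
  x2 = (-9 - (2)·-0.333) / (3) = -2.778

(-0.042, -2.778)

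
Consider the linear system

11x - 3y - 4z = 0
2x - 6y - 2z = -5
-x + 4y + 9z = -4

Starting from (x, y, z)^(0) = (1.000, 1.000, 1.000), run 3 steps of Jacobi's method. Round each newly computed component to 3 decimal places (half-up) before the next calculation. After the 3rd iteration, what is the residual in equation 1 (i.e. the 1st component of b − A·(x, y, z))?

-1.870

Iteration 1:
  x = (0 - (-3)·1.000 - (-4)·1.000) / (11) = 0.636
  y = (-5 - (2)·1.000 - (-2)·1.000) / (-6) = 0.833
  z = (-4 - (-1)·1.000 - (4)·1.000) / (9) = -0.778
Iteration 2:
  x = (0 - (-3)·0.833 - (-4)·-0.778) / (11) = -0.056
  y = (-5 - (2)·0.636 - (-2)·-0.778) / (-6) = 1.305
  z = (-4 - (-1)·0.636 - (4)·0.833) / (9) = -0.744
Iteration 3:
  x = (0 - (-3)·1.305 - (-4)·-0.744) / (11) = 0.085
  y = (-5 - (2)·-0.056 - (-2)·-0.744) / (-6) = 1.063
  z = (-4 - (-1)·-0.056 - (4)·1.305) / (9) = -1.031
Residual b − A·x = (-1.870, -0.854, 1.112)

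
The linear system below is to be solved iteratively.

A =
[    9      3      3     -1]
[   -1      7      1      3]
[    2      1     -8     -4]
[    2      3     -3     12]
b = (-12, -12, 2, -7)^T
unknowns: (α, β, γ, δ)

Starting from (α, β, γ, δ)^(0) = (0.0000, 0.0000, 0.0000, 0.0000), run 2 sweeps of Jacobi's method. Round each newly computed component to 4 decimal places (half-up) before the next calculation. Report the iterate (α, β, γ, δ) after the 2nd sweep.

Iteration 1:
  α = (-12 - (3)·0.0000 - (3)·0.0000 - (-1)·0.0000) / (9) = -1.3333
  β = (-12 - (-1)·0.0000 - (1)·0.0000 - (3)·0.0000) / (7) = -1.7143
  γ = (2 - (2)·0.0000 - (1)·0.0000 - (-4)·0.0000) / (-8) = -0.2500
  δ = (-7 - (2)·0.0000 - (3)·0.0000 - (-3)·0.0000) / (12) = -0.5833
Iteration 2:
  α = (-12 - (3)·-1.7143 - (3)·-0.2500 - (-1)·-0.5833) / (9) = -0.7434
  β = (-12 - (-1)·-1.3333 - (1)·-0.2500 - (3)·-0.5833) / (7) = -1.6191
  γ = (2 - (2)·-1.3333 - (1)·-1.7143 - (-4)·-0.5833) / (-8) = -0.5060
  δ = (-7 - (2)·-1.3333 - (3)·-1.7143 - (-3)·-0.2500) / (12) = 0.0050

(-0.7434, -1.6191, -0.5060, 0.0050)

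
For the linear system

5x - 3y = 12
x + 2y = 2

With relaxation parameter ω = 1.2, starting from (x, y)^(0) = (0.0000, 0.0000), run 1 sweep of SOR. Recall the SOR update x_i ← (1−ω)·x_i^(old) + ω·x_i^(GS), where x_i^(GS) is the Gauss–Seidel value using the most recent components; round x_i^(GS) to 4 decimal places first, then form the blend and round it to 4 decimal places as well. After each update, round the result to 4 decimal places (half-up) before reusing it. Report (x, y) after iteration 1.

Iteration 1:
  x: GS value = (12 - (-3)·0.0000) / (5) = 2.4000;  x ← (1−ω)·0.0000 + ω·2.4000 = 2.8800
  y: GS value = (2 - (1)·2.8800) / (2) = -0.4400;  y ← (1−ω)·0.0000 + ω·-0.4400 = -0.5280

(2.8800, -0.5280)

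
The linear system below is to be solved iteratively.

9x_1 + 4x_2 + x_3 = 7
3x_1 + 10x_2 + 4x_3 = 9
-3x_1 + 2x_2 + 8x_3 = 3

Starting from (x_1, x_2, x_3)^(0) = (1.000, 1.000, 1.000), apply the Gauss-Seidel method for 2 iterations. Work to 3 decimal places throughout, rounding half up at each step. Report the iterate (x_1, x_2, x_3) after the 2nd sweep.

(0.546, 0.596, 0.431)

Iteration 1:
  x_1 = (7 - (4)·1.000 - (1)·1.000) / (9) = 0.222
  x_2 = (9 - (3)·0.222 - (4)·1.000) / (10) = 0.433
  x_3 = (3 - (-3)·0.222 - (2)·0.433) / (8) = 0.350
Iteration 2:
  x_1 = (7 - (4)·0.433 - (1)·0.350) / (9) = 0.546
  x_2 = (9 - (3)·0.546 - (4)·0.350) / (10) = 0.596
  x_3 = (3 - (-3)·0.546 - (2)·0.596) / (8) = 0.431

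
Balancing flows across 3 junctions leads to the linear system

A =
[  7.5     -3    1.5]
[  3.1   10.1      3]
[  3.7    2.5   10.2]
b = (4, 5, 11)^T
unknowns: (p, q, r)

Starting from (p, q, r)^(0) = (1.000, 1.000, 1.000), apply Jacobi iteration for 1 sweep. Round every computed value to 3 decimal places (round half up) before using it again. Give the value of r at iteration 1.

Iteration 1:
  p = (4 - (-3)·1.000 - (1.5)·1.000) / (7.5) = 0.733
  q = (5 - (3.1)·1.000 - (3)·1.000) / (10.1) = -0.109
  r = (11 - (3.7)·1.000 - (2.5)·1.000) / (10.2) = 0.471

0.471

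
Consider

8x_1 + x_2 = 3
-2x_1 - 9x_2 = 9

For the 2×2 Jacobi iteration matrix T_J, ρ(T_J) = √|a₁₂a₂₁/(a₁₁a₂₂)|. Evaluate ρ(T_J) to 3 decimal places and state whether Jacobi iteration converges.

a₁₂a₂₁/(a₁₁a₂₂) = (1)·(-2) / ((8)·(-9)) = 0.027778
ρ = √|0.027778| = √0.027778 = 0.167
ρ < 1, so Jacobi converges

0.167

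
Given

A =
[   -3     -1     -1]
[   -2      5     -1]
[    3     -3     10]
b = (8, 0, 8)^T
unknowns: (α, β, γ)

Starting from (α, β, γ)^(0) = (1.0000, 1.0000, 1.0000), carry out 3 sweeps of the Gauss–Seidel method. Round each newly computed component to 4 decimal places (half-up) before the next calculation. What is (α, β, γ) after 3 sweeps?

(-2.8563, -0.8651, 1.3974)

Iteration 1:
  α = (8 - (-1)·1.0000 - (-1)·1.0000) / (-3) = -3.3333
  β = (0 - (-2)·-3.3333 - (-1)·1.0000) / (5) = -1.1333
  γ = (8 - (3)·-3.3333 - (-3)·-1.1333) / (10) = 1.4600
Iteration 2:
  α = (8 - (-1)·-1.1333 - (-1)·1.4600) / (-3) = -2.7756
  β = (0 - (-2)·-2.7756 - (-1)·1.4600) / (5) = -0.8182
  γ = (8 - (3)·-2.7756 - (-3)·-0.8182) / (10) = 1.3872
Iteration 3:
  α = (8 - (-1)·-0.8182 - (-1)·1.3872) / (-3) = -2.8563
  β = (0 - (-2)·-2.8563 - (-1)·1.3872) / (5) = -0.8651
  γ = (8 - (3)·-2.8563 - (-3)·-0.8651) / (10) = 1.3974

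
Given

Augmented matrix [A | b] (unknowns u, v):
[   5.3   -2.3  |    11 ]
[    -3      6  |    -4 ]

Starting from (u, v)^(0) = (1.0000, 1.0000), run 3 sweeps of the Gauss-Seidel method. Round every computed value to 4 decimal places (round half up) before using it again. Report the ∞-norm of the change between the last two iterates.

0.0388

Iteration 1:
  u = (11 - (-2.3)·1.0000) / (5.3) = 2.5094
  v = (-4 - (-3)·2.5094) / (6) = 0.5880
Iteration 2:
  u = (11 - (-2.3)·0.5880) / (5.3) = 2.3306
  v = (-4 - (-3)·2.3306) / (6) = 0.4986
Iteration 3:
  u = (11 - (-2.3)·0.4986) / (5.3) = 2.2918
  v = (-4 - (-3)·2.2918) / (6) = 0.4792
Change: (-0.0388, -0.0194) → max |·| = 0.0388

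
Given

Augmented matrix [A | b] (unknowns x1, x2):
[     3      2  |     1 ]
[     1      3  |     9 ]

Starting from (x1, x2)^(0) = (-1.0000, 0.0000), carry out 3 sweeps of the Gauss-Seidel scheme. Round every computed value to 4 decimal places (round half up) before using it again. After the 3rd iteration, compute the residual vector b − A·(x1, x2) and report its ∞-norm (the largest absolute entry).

0.2852

Iteration 1:
  x1 = (1 - (2)·0.0000) / (3) = 0.3333
  x2 = (9 - (1)·0.3333) / (3) = 2.8889
Iteration 2:
  x1 = (1 - (2)·2.8889) / (3) = -1.5926
  x2 = (9 - (1)·-1.5926) / (3) = 3.5309
Iteration 3:
  x1 = (1 - (2)·3.5309) / (3) = -2.0206
  x2 = (9 - (1)·-2.0206) / (3) = 3.6735
Residual b − A·x = (-0.2852, 0.0001); ∞-norm = 0.2852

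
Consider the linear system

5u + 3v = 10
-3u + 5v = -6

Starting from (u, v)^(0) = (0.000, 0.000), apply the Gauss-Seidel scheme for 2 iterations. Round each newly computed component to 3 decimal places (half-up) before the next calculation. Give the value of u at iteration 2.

Iteration 1:
  u = (10 - (3)·0.000) / (5) = 2.000
  v = (-6 - (-3)·2.000) / (5) = 0.000
Iteration 2:
  u = (10 - (3)·0.000) / (5) = 2.000
  v = (-6 - (-3)·2.000) / (5) = 0.000

2.000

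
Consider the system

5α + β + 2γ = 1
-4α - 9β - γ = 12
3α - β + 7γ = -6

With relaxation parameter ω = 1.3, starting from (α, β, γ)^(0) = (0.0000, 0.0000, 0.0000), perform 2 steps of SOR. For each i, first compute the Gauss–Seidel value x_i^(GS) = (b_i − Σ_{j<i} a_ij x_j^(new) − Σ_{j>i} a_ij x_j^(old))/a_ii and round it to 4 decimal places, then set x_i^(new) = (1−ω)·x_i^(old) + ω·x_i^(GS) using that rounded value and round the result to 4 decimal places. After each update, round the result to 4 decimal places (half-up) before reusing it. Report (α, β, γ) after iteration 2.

Iteration 1:
  α: GS value = (1 - (1)·0.0000 - (2)·0.0000) / (5) = 0.2000;  α ← (1−ω)·0.0000 + ω·0.2000 = 0.2600
  β: GS value = (12 - (-4)·0.2600 - (-1)·0.0000) / (-9) = -1.4489;  β ← (1−ω)·0.0000 + ω·-1.4489 = -1.8836
  γ: GS value = (-6 - (3)·0.2600 - (-1)·-1.8836) / (7) = -1.2377;  γ ← (1−ω)·0.0000 + ω·-1.2377 = -1.6090
Iteration 2:
  α: GS value = (1 - (1)·-1.8836 - (2)·-1.6090) / (5) = 1.2203;  α ← (1−ω)·0.2600 + ω·1.2203 = 1.5084
  β: GS value = (12 - (-4)·1.5084 - (-1)·-1.6090) / (-9) = -1.8250;  β ← (1−ω)·-1.8836 + ω·-1.8250 = -1.8074
  γ: GS value = (-6 - (3)·1.5084 - (-1)·-1.8074) / (7) = -1.7618;  γ ← (1−ω)·-1.6090 + ω·-1.7618 = -1.8076

(1.5084, -1.8074, -1.8076)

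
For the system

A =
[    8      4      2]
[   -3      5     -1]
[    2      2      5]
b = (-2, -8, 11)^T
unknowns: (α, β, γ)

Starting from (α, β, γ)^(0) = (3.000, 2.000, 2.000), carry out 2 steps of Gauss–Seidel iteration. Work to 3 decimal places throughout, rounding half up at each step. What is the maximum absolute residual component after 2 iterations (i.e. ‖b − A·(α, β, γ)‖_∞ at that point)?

3.028

Iteration 1:
  α = (-2 - (4)·2.000 - (2)·2.000) / (8) = -1.750
  β = (-8 - (-3)·-1.750 - (-1)·2.000) / (5) = -2.250
  γ = (11 - (2)·-1.750 - (2)·-2.250) / (5) = 3.800
Iteration 2:
  α = (-2 - (4)·-2.250 - (2)·3.800) / (8) = -0.075
  β = (-8 - (-3)·-0.075 - (-1)·3.800) / (5) = -0.885
  γ = (11 - (2)·-0.075 - (2)·-0.885) / (5) = 2.584
Residual b − A·x = (-3.028, -1.216, 0.000); ∞-norm = 3.028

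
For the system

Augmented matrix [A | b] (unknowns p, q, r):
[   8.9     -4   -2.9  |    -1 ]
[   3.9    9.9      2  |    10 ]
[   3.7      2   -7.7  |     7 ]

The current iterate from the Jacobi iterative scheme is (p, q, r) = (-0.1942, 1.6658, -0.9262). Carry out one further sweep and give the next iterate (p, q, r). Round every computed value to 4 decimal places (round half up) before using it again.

One sweep:
  p = (-1 - (-4)·1.6658 - (-2.9)·-0.9262) / (8.9) = 0.3345
  q = (10 - (3.9)·-0.1942 - (2)·-0.9262) / (9.9) = 1.2737
  r = (7 - (3.7)·-0.1942 - (2)·1.6658) / (-7.7) = -0.5697

(0.3345, 1.2737, -0.5697)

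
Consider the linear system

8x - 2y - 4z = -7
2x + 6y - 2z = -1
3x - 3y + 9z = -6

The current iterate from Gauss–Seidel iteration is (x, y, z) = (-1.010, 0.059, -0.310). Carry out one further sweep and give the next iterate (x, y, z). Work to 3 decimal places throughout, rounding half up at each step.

(-1.015, 0.068, -0.306)

One sweep:
  x = (-7 - (-2)·0.059 - (-4)·-0.310) / (8) = -1.015
  y = (-1 - (2)·-1.015 - (-2)·-0.310) / (6) = 0.068
  z = (-6 - (3)·-1.015 - (-3)·0.068) / (9) = -0.306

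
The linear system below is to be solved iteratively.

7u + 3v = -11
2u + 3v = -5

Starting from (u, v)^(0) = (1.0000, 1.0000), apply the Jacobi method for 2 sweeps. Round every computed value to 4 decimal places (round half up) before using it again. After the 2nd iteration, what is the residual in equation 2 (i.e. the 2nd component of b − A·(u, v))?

-2.8573

Iteration 1:
  u = (-11 - (3)·1.0000) / (7) = -2.0000
  v = (-5 - (2)·1.0000) / (3) = -2.3333
Iteration 2:
  u = (-11 - (3)·-2.3333) / (7) = -0.5714
  v = (-5 - (2)·-2.0000) / (3) = -0.3333
Residual b − A·x = (-6.0003, -2.8573)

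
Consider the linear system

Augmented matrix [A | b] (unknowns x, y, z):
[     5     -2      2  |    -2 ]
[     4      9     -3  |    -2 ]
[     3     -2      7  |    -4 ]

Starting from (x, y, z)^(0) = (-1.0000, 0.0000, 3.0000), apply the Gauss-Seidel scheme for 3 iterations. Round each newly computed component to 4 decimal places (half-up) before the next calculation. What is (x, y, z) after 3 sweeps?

Iteration 1:
  x = (-2 - (-2)·0.0000 - (2)·3.0000) / (5) = -1.6000
  y = (-2 - (4)·-1.6000 - (-3)·3.0000) / (9) = 1.4889
  z = (-4 - (3)·-1.6000 - (-2)·1.4889) / (7) = 0.5397
Iteration 2:
  x = (-2 - (-2)·1.4889 - (2)·0.5397) / (5) = -0.0203
  y = (-2 - (4)·-0.0203 - (-3)·0.5397) / (9) = -0.0333
  z = (-4 - (3)·-0.0203 - (-2)·-0.0333) / (7) = -0.5722
Iteration 3:
  x = (-2 - (-2)·-0.0333 - (2)·-0.5722) / (5) = -0.1844
  y = (-2 - (4)·-0.1844 - (-3)·-0.5722) / (9) = -0.3310
  z = (-4 - (3)·-0.1844 - (-2)·-0.3310) / (7) = -0.5870

(-0.1844, -0.3310, -0.5870)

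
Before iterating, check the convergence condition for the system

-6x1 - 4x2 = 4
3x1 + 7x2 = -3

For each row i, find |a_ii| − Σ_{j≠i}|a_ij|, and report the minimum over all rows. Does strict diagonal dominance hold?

row 1: |-6| − (4) = 2
row 2: |7| − (3) = 4
minimum over rows = 2 → strictly diagonally dominant (convergence guaranteed)

2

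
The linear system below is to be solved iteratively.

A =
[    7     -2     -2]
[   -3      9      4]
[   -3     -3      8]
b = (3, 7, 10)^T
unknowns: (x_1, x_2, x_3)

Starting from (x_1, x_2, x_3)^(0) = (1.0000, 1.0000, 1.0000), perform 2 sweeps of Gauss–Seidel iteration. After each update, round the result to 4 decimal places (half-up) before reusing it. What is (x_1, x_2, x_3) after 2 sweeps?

(1.1548, 0.3294, 1.8066)

Iteration 1:
  x_1 = (3 - (-2)·1.0000 - (-2)·1.0000) / (7) = 1.0000
  x_2 = (7 - (-3)·1.0000 - (4)·1.0000) / (9) = 0.6667
  x_3 = (10 - (-3)·1.0000 - (-3)·0.6667) / (8) = 1.8750
Iteration 2:
  x_1 = (3 - (-2)·0.6667 - (-2)·1.8750) / (7) = 1.1548
  x_2 = (7 - (-3)·1.1548 - (4)·1.8750) / (9) = 0.3294
  x_3 = (10 - (-3)·1.1548 - (-3)·0.3294) / (8) = 1.8066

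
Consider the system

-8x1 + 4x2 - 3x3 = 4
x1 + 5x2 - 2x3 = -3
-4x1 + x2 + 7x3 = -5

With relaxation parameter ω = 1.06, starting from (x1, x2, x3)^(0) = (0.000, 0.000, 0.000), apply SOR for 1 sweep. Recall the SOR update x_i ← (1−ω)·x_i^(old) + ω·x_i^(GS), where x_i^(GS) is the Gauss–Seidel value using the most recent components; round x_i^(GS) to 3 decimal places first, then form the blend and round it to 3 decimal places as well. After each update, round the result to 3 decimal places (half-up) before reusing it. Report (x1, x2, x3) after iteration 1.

Iteration 1:
  x1: GS value = (4 - (4)·0.000 - (-3)·0.000) / (-8) = -0.500;  x1 ← (1−ω)·0.000 + ω·-0.500 = -0.530
  x2: GS value = (-3 - (1)·-0.530 - (-2)·0.000) / (5) = -0.494;  x2 ← (1−ω)·0.000 + ω·-0.494 = -0.524
  x3: GS value = (-5 - (-4)·-0.530 - (1)·-0.524) / (7) = -0.942;  x3 ← (1−ω)·0.000 + ω·-0.942 = -0.999

(-0.530, -0.524, -0.999)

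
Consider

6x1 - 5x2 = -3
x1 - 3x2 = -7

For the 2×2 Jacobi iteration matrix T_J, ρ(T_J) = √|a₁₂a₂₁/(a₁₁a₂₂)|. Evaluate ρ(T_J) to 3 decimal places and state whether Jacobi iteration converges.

0.527

a₁₂a₂₁/(a₁₁a₂₂) = (-5)·(1) / ((6)·(-3)) = 0.277778
ρ = √|0.277778| = √0.277778 = 0.527
ρ < 1, so Jacobi converges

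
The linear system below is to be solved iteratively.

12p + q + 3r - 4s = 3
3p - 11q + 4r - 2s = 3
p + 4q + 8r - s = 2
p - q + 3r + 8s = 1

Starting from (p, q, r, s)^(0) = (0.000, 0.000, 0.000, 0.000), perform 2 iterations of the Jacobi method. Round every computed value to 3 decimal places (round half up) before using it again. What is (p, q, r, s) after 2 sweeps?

(0.252, -0.136, 0.371, -0.034)

Iteration 1:
  p = (3 - (1)·0.000 - (3)·0.000 - (-4)·0.000) / (12) = 0.250
  q = (3 - (3)·0.000 - (4)·0.000 - (-2)·0.000) / (-11) = -0.273
  r = (2 - (1)·0.000 - (4)·0.000 - (-1)·0.000) / (8) = 0.250
  s = (1 - (1)·0.000 - (-1)·0.000 - (3)·0.000) / (8) = 0.125
Iteration 2:
  p = (3 - (1)·-0.273 - (3)·0.250 - (-4)·0.125) / (12) = 0.252
  q = (3 - (3)·0.250 - (4)·0.250 - (-2)·0.125) / (-11) = -0.136
  r = (2 - (1)·0.250 - (4)·-0.273 - (-1)·0.125) / (8) = 0.371
  s = (1 - (1)·0.250 - (-1)·-0.273 - (3)·0.250) / (8) = -0.034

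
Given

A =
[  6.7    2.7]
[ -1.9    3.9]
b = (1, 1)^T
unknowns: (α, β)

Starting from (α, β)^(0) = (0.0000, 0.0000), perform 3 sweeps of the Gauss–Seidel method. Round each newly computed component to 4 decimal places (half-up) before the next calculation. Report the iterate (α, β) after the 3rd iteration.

(0.0427, 0.2772)

Iteration 1:
  α = (1 - (2.7)·0.0000) / (6.7) = 0.1493
  β = (1 - (-1.9)·0.1493) / (3.9) = 0.3291
Iteration 2:
  α = (1 - (2.7)·0.3291) / (6.7) = 0.0166
  β = (1 - (-1.9)·0.0166) / (3.9) = 0.2645
Iteration 3:
  α = (1 - (2.7)·0.2645) / (6.7) = 0.0427
  β = (1 - (-1.9)·0.0427) / (3.9) = 0.2772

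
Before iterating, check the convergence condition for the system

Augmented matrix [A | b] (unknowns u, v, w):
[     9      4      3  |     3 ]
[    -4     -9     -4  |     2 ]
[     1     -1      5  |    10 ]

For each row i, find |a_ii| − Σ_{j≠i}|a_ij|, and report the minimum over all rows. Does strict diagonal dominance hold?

row 1: |9| − (4+3) = 2
row 2: |-9| − (4+4) = 1
row 3: |5| − (1+1) = 3
minimum over rows = 1 → strictly diagonally dominant (convergence guaranteed)

1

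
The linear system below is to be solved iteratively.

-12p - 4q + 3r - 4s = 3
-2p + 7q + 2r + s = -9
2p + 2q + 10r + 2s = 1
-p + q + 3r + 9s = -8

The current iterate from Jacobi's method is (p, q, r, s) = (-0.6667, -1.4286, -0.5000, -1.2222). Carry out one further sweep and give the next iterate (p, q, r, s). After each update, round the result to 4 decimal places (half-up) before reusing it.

One sweep:
  p = (3 - (-4)·-1.4286 - (3)·-0.5000 - (-4)·-1.2222) / (-12) = 0.5086
  q = (-9 - (-2)·-0.6667 - (2)·-0.5000 - (1)·-1.2222) / (7) = -1.1587
  r = (1 - (2)·-0.6667 - (2)·-1.4286 - (2)·-1.2222) / (10) = 0.7635
  s = (-8 - (-1)·-0.6667 - (1)·-1.4286 - (3)·-0.5000) / (9) = -0.6376

(0.5086, -1.1587, 0.7635, -0.6376)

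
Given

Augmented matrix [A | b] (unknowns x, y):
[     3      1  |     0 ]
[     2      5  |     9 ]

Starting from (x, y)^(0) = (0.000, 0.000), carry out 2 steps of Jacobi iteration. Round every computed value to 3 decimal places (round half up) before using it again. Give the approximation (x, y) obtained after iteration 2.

Iteration 1:
  x = (0 - (1)·0.000) / (3) = 0.000
  y = (9 - (2)·0.000) / (5) = 1.800
Iteration 2:
  x = (0 - (1)·1.800) / (3) = -0.600
  y = (9 - (2)·0.000) / (5) = 1.800

(-0.600, 1.800)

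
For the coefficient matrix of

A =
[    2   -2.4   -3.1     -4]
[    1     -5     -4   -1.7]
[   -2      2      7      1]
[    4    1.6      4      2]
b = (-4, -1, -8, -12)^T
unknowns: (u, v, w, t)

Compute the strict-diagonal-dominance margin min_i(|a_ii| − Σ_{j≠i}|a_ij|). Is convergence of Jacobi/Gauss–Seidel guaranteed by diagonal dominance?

-7.6

row 1: |2| − (2.4+3.1+4) = -7.5
row 2: |-5| − (1+4+1.7) = -1.7
row 3: |7| − (2+2+1) = 2
row 4: |2| − (4+1.6+4) = -7.6
minimum over rows = -7.6 → not strictly diagonally dominant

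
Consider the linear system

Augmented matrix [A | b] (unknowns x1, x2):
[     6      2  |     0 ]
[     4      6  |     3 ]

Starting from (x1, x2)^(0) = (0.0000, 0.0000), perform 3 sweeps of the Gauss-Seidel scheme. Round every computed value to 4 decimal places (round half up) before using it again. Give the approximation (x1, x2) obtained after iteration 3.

(-0.2037, 0.6358)

Iteration 1:
  x1 = (0 - (2)·0.0000) / (6) = 0.0000
  x2 = (3 - (4)·0.0000) / (6) = 0.5000
Iteration 2:
  x1 = (0 - (2)·0.5000) / (6) = -0.1667
  x2 = (3 - (4)·-0.1667) / (6) = 0.6111
Iteration 3:
  x1 = (0 - (2)·0.6111) / (6) = -0.2037
  x2 = (3 - (4)·-0.2037) / (6) = 0.6358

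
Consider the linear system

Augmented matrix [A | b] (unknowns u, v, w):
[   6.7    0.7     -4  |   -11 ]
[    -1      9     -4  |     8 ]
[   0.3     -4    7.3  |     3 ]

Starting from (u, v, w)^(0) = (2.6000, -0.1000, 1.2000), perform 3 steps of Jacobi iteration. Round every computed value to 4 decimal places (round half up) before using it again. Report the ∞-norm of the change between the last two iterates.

Iteration 1:
  u = (-11 - (0.7)·-0.1000 - (-4)·1.2000) / (6.7) = -0.9149
  v = (8 - (-1)·2.6000 - (-4)·1.2000) / (9) = 1.7111
  w = (3 - (0.3)·2.6000 - (-4)·-0.1000) / (7.3) = 0.2493
Iteration 2:
  u = (-11 - (0.7)·1.7111 - (-4)·0.2493) / (6.7) = -1.6717
  v = (8 - (-1)·-0.9149 - (-4)·0.2493) / (9) = 0.8980
  w = (3 - (0.3)·-0.9149 - (-4)·1.7111) / (7.3) = 1.3861
Iteration 3:
  u = (-11 - (0.7)·0.8980 - (-4)·1.3861) / (6.7) = -0.9081
  v = (8 - (-1)·-1.6717 - (-4)·1.3861) / (9) = 1.3192
  w = (3 - (0.3)·-1.6717 - (-4)·0.8980) / (7.3) = 0.9717
Change: (0.7636, 0.4212, -0.4144) → max |·| = 0.7636

0.7636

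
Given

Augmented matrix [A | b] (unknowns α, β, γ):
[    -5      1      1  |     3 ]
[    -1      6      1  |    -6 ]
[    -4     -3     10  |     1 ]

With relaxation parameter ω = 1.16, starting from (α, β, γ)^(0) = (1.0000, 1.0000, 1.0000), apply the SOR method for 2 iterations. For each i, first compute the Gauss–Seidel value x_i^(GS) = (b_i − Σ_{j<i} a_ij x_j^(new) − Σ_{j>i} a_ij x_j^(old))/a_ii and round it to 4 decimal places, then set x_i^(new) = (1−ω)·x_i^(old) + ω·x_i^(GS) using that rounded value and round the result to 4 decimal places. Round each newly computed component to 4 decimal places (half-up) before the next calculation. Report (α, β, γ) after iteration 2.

(-1.1827, -0.9838, -0.6505)

Iteration 1:
  α: GS value = (3 - (1)·1.0000 - (1)·1.0000) / (-5) = -0.2000;  α ← (1−ω)·1.0000 + ω·-0.2000 = -0.3920
  β: GS value = (-6 - (-1)·-0.3920 - (1)·1.0000) / (6) = -1.2320;  β ← (1−ω)·1.0000 + ω·-1.2320 = -1.5891
  γ: GS value = (1 - (-4)·-0.3920 - (-3)·-1.5891) / (10) = -0.5335;  γ ← (1−ω)·1.0000 + ω·-0.5335 = -0.7789
Iteration 2:
  α: GS value = (3 - (1)·-1.5891 - (1)·-0.7789) / (-5) = -1.0736;  α ← (1−ω)·-0.3920 + ω·-1.0736 = -1.1827
  β: GS value = (-6 - (-1)·-1.1827 - (1)·-0.7789) / (6) = -1.0673;  β ← (1−ω)·-1.5891 + ω·-1.0673 = -0.9838
  γ: GS value = (1 - (-4)·-1.1827 - (-3)·-0.9838) / (10) = -0.6682;  γ ← (1−ω)·-0.7789 + ω·-0.6682 = -0.6505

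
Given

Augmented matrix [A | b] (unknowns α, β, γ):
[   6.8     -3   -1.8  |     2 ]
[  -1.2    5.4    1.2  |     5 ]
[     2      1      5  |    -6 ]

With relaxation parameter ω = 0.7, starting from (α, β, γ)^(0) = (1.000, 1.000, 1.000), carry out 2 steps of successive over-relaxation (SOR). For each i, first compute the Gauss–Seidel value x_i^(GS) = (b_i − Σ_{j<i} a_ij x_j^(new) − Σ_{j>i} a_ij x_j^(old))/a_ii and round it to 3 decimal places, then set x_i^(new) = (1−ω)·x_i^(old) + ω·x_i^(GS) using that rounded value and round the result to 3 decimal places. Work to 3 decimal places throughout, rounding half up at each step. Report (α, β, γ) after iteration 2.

(0.622, 1.178, -1.465)

Iteration 1:
  α: GS value = (2 - (-3)·1.000 - (-1.8)·1.000) / (6.8) = 1.000;  α ← (1−ω)·1.000 + ω·1.000 = 1.000
  β: GS value = (5 - (-1.2)·1.000 - (1.2)·1.000) / (5.4) = 0.926;  β ← (1−ω)·1.000 + ω·0.926 = 0.948
  γ: GS value = (-6 - (2)·1.000 - (1)·0.948) / (5) = -1.790;  γ ← (1−ω)·1.000 + ω·-1.790 = -0.953
Iteration 2:
  α: GS value = (2 - (-3)·0.948 - (-1.8)·-0.953) / (6.8) = 0.460;  α ← (1−ω)·1.000 + ω·0.460 = 0.622
  β: GS value = (5 - (-1.2)·0.622 - (1.2)·-0.953) / (5.4) = 1.276;  β ← (1−ω)·0.948 + ω·1.276 = 1.178
  γ: GS value = (-6 - (2)·0.622 - (1)·1.178) / (5) = -1.684;  γ ← (1−ω)·-0.953 + ω·-1.684 = -1.465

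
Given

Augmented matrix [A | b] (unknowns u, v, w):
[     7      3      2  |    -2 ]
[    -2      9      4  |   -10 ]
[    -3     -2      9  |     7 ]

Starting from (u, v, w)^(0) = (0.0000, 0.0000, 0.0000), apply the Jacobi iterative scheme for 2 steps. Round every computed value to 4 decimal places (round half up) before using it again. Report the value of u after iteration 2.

-0.0318

Iteration 1:
  u = (-2 - (3)·0.0000 - (2)·0.0000) / (7) = -0.2857
  v = (-10 - (-2)·0.0000 - (4)·0.0000) / (9) = -1.1111
  w = (7 - (-3)·0.0000 - (-2)·0.0000) / (9) = 0.7778
Iteration 2:
  u = (-2 - (3)·-1.1111 - (2)·0.7778) / (7) = -0.0318
  v = (-10 - (-2)·-0.2857 - (4)·0.7778) / (9) = -1.5203
  w = (7 - (-3)·-0.2857 - (-2)·-1.1111) / (9) = 0.4356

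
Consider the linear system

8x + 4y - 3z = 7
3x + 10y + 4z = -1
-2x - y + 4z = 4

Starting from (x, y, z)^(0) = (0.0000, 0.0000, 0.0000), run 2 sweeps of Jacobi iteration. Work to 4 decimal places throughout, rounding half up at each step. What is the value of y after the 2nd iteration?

-0.7625

Iteration 1:
  x = (7 - (4)·0.0000 - (-3)·0.0000) / (8) = 0.8750
  y = (-1 - (3)·0.0000 - (4)·0.0000) / (10) = -0.1000
  z = (4 - (-2)·0.0000 - (-1)·0.0000) / (4) = 1.0000
Iteration 2:
  x = (7 - (4)·-0.1000 - (-3)·1.0000) / (8) = 1.3000
  y = (-1 - (3)·0.8750 - (4)·1.0000) / (10) = -0.7625
  z = (4 - (-2)·0.8750 - (-1)·-0.1000) / (4) = 1.4125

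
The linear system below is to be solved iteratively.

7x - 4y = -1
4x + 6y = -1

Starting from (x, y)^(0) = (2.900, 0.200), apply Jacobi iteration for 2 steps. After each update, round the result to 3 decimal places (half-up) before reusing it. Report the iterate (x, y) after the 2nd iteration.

(-1.343, -0.147)

Iteration 1:
  x = (-1 - (-4)·0.200) / (7) = -0.029
  y = (-1 - (4)·2.900) / (6) = -2.100
Iteration 2:
  x = (-1 - (-4)·-2.100) / (7) = -1.343
  y = (-1 - (4)·-0.029) / (6) = -0.147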